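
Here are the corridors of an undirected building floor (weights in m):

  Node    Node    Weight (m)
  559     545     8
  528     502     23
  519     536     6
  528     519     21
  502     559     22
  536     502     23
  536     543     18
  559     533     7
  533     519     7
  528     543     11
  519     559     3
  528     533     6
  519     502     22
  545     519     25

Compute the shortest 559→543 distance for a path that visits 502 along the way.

Best 559 to 502: 559–502 costing 22
Best 502 to 543: 502–528–543 costing 34
Total via 502: 22 + 34 = 56 m.

56 m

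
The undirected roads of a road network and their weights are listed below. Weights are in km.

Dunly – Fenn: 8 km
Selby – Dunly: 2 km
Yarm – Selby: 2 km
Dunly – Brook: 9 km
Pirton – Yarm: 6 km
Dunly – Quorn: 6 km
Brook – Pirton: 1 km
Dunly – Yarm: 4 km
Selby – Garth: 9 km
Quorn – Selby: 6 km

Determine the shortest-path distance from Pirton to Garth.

Running Dijkstra from Pirton:
Pirton: 0
Brook: 1  (via Pirton)
Yarm: 6  (via Pirton)
Selby: 8  (via Yarm)
Dunly: 10  (via Brook)
Quorn: 14  (via Selby)
Garth: 17  (via Selby)
Shortest route: Pirton → Yarm → Selby → Garth = 17 km.

17 km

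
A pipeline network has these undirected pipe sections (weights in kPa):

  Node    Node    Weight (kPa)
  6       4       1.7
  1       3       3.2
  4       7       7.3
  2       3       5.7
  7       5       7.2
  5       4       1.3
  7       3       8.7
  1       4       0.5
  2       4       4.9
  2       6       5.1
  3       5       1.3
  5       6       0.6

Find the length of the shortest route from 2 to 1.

5.4 kPa

Shortest distances from 2:
2: 0
4: 4.9  (via 2)
6: 5.1  (via 2)
1: 5.4  (via 4)
Shortest route: 2–4–1 = 5.4 kPa.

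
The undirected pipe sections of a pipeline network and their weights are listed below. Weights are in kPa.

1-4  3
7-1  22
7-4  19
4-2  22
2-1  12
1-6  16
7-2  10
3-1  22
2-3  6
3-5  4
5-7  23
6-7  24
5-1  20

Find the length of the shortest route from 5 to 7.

20 kPa

Settle nodes by increasing distance from 5:
5: 0
3: 4  (via 5)
2: 10  (via 3)
1: 20  (via 5)
7: 20  (via 2)
Shortest route: 5 → 3 → 2 → 7 = 20 kPa.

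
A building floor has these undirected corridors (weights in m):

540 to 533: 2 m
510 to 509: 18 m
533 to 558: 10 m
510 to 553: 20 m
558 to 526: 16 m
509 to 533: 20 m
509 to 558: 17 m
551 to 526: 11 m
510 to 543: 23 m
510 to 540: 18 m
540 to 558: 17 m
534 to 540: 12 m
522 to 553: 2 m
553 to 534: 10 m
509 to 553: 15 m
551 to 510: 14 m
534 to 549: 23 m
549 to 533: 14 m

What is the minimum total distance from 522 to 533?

26 m

Running Dijkstra from 522:
522: 0
553: 2  (via 522)
534: 12  (via 553)
509: 17  (via 553)
510: 22  (via 553)
540: 24  (via 534)
533: 26  (via 540)
Shortest route: 522 → 553 → 534 → 540 → 533 = 26 m.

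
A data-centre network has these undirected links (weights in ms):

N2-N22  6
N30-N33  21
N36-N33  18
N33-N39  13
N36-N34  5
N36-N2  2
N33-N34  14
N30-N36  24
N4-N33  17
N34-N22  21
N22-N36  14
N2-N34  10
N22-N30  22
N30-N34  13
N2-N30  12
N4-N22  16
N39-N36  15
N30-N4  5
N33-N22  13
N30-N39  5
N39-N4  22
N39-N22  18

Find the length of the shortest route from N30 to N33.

18 ms

Compare a few routes:
N30 → N4 → N33: 5+17 = 22
N30 → N33: 21 = 21
N30 → N39 → N33: 5+13 = 18
The minimum is 18 ms via N30 → N39 → N33.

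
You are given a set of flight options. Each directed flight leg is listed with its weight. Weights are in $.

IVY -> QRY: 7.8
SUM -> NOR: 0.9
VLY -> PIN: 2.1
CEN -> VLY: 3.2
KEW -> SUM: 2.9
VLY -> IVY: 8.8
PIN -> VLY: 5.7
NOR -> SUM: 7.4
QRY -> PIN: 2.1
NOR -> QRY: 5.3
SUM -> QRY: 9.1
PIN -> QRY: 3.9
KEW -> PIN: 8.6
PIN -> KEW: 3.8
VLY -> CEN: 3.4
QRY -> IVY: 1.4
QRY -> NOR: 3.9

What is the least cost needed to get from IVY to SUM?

Shortest distances from IVY:
IVY: 0
QRY: 7.8  (via IVY)
PIN: 9.9  (via QRY)
NOR: 11.7  (via QRY)
KEW: 13.7  (via PIN)
VLY: 15.6  (via PIN)
SUM: 16.6  (via KEW)
Shortest route: IVY → QRY → PIN → KEW → SUM = $16.6.

$16.6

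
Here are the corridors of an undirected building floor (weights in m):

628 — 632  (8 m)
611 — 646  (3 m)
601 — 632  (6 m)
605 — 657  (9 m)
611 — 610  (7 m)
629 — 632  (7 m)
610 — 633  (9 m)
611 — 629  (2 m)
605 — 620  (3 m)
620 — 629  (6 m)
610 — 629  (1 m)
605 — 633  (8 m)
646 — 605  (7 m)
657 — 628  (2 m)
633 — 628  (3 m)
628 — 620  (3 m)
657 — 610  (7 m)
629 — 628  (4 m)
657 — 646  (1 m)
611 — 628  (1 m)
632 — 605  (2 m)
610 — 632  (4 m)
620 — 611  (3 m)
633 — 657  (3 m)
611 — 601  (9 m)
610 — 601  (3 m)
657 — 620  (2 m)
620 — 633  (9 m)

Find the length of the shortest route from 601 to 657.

9 m

Running Dijkstra from 601:
601: 0
610: 3  (via 601)
629: 4  (via 610)
632: 6  (via 601)
611: 6  (via 629)
628: 7  (via 611)
605: 8  (via 632)
646: 9  (via 611)
620: 9  (via 611)
657: 9  (via 628)
Shortest route: 601 → 610 → 629 → 611 → 628 → 657 = 9 m.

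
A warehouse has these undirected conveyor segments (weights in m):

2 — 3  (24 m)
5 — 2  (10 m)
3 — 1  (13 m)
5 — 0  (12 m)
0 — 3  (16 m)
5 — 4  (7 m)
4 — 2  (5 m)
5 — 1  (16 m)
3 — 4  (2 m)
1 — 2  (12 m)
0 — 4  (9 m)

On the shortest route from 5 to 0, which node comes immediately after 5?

0

Candidate routes:
5–0: 12 = 12
5–4–0: 7+9 = 16
The minimum is 12 m via 5–0.
So from 5 the first move is to 0.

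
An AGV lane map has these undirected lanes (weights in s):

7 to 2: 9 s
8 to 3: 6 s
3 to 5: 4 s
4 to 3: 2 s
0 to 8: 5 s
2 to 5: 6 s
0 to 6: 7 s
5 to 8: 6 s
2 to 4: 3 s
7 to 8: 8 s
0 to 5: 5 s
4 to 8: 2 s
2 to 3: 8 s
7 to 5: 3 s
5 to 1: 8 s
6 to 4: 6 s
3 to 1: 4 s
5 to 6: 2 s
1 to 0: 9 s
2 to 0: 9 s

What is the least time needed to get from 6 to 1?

10 s

Shortest distances from 6:
6: 0
5: 2  (via 6)
7: 5  (via 5)
3: 6  (via 5)
4: 6  (via 6)
0: 7  (via 6)
2: 8  (via 5)
8: 8  (via 5)
1: 10  (via 5)
Shortest route: 6 → 5 → 1 = 10 s.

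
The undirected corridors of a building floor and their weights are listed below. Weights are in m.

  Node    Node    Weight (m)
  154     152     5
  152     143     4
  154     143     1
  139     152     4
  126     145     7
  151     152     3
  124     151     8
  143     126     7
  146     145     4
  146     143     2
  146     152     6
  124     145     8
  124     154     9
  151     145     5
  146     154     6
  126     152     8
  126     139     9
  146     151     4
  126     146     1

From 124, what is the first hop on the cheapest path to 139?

151

Candidate routes:
124 - 154 - 152 - 139: 9+5+4 = 18
124 - 151 - 152 - 139: 8+3+4 = 15
Cheapest is 124 - 151 - 152 - 139 at 15 m.
So from 124 the first move is to 151.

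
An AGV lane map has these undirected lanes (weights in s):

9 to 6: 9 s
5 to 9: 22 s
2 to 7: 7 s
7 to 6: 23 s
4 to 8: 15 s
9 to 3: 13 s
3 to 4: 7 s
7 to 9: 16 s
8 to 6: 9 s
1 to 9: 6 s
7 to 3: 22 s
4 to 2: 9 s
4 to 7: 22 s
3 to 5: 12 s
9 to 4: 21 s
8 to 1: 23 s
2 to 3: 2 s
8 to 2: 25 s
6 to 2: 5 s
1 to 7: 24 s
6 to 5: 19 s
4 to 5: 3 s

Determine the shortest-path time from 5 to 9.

22 s

Candidate routes:
5–4–9: 3+21 = 24
5–3–9: 12+13 = 25
5–9: 22 = 22
5–4–3–9: 3+7+13 = 23
Cheapest is 5–9 at 22 s.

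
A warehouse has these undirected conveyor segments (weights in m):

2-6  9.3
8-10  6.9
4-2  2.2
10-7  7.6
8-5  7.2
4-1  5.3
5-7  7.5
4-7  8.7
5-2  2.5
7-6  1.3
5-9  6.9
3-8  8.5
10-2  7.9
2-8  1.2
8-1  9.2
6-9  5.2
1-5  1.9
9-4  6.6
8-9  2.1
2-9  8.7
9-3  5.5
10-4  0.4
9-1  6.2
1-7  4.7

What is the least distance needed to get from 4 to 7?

8 m

Candidate routes:
4 - 1 - 7: 5.3+4.7 = 10
4 - 10 - 7: 0.4+7.6 = 8
4 - 7: 8.7 = 8.7
The minimum is 8 m via 4 - 10 - 7.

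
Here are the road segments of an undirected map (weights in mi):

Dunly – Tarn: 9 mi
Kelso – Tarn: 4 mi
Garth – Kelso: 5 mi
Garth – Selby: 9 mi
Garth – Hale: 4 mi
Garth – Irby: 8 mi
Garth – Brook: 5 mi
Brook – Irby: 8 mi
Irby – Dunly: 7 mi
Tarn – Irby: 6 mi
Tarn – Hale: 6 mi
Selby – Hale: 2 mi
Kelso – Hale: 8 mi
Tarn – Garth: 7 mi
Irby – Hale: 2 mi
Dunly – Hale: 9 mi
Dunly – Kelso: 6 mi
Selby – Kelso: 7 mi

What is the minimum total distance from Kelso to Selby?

7 mi

Compare a few routes:
Kelso–Selby: 7 = 7
Kelso–Hale–Selby: 8+2 = 10
Cheapest is Kelso–Selby at 7 mi.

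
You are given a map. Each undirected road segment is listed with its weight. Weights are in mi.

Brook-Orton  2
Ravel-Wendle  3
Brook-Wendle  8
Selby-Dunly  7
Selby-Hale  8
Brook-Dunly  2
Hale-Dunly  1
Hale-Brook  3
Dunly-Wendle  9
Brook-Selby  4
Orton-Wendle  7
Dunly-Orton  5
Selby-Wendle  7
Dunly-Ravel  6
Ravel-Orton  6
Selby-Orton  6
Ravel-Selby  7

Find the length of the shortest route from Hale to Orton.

Enumerating some paths:
Hale → Brook → Orton: 3+2 = 5
Hale → Dunly → Orton: 1+5 = 6
The minimum is 5 mi via Hale → Brook → Orton.

5 mi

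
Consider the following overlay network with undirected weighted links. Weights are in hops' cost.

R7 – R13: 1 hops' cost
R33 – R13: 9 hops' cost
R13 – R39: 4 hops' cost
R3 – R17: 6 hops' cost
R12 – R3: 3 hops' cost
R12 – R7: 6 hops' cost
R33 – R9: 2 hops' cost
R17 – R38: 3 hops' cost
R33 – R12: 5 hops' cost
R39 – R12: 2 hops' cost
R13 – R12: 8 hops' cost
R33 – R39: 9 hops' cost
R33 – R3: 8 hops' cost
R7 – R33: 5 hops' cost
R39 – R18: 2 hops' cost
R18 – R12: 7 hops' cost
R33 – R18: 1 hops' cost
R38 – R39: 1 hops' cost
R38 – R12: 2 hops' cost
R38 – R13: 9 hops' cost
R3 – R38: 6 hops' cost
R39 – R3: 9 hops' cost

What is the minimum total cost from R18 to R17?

6 hops' cost

Candidate routes:
R18 - R39 - R12 - R38 - R17: 2+2+2+3 = 9
R18 - R39 - R38 - R17: 2+1+3 = 6
R18 - R12 - R38 - R17: 7+2+3 = 12
R18 - R33 - R12 - R38 - R17: 1+5+2+3 = 11
Cheapest is R18 - R39 - R38 - R17 at 6 hops' cost.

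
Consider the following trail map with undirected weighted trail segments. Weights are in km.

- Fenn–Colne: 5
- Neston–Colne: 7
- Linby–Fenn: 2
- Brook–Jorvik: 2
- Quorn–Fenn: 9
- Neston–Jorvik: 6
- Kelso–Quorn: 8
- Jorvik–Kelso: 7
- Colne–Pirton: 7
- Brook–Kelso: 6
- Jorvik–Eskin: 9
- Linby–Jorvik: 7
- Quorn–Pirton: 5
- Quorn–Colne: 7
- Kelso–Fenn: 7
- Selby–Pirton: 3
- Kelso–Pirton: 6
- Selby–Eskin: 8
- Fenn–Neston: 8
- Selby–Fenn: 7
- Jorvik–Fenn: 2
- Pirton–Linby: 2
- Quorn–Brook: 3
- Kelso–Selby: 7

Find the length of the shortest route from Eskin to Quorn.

14 km

Shortest distances from Eskin:
Eskin: 0
Selby: 8  (via Eskin)
Jorvik: 9  (via Eskin)
Pirton: 11  (via Selby)
Brook: 11  (via Jorvik)
Fenn: 11  (via Jorvik)
Linby: 13  (via Pirton)
Quorn: 14  (via Brook)
Shortest route: Eskin → Jorvik → Brook → Quorn = 14 km.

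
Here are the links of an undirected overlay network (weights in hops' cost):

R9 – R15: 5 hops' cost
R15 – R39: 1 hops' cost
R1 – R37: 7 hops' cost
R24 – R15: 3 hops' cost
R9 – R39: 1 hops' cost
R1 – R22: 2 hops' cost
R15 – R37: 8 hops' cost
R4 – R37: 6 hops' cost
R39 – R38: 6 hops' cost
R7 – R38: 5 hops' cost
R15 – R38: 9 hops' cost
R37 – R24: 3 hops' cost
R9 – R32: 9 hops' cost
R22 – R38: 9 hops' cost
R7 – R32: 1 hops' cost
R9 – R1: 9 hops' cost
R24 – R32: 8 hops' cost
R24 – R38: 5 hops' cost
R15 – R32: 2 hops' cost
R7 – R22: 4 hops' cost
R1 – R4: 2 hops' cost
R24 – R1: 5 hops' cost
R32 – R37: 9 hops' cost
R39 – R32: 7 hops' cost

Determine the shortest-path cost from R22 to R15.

7 hops' cost

Settle nodes by increasing distance from R22:
R22: 0
R1: 2  (via R22)
R7: 4  (via R22)
R4: 4  (via R1)
R32: 5  (via R7)
R24: 7  (via R1)
R15: 7  (via R32)
Shortest route: R22–R7–R32–R15 = 7 hops' cost.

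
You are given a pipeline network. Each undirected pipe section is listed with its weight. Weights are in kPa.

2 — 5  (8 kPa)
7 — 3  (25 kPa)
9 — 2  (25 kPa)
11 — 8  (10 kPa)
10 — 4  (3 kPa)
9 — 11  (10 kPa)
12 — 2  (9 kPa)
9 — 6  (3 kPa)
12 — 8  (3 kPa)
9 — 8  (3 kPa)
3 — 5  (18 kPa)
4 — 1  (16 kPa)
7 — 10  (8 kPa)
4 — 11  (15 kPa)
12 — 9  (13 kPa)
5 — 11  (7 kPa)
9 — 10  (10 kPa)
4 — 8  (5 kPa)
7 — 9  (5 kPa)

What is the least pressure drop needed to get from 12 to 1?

Settle nodes by increasing distance from 12:
12: 0
8: 3  (via 12)
9: 6  (via 8)
4: 8  (via 8)
2: 9  (via 12)
6: 9  (via 9)
7: 11  (via 9)
10: 11  (via 4)
11: 13  (via 8)
5: 17  (via 2)
1: 24  (via 4)
Shortest route: 12–8–4–1 = 24 kPa.

24 kPa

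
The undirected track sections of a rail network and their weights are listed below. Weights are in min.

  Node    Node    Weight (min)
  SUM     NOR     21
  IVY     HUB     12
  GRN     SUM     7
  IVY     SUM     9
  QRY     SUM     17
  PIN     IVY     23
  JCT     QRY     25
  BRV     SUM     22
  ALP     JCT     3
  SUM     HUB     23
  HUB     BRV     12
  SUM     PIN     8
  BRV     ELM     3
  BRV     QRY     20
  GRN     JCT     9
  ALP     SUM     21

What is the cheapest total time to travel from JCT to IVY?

25 min

Compare a few routes:
JCT - GRN - SUM - IVY: 9+7+9 = 25
JCT - ALP - SUM - IVY: 3+21+9 = 33
Cheapest is JCT - GRN - SUM - IVY at 25 min.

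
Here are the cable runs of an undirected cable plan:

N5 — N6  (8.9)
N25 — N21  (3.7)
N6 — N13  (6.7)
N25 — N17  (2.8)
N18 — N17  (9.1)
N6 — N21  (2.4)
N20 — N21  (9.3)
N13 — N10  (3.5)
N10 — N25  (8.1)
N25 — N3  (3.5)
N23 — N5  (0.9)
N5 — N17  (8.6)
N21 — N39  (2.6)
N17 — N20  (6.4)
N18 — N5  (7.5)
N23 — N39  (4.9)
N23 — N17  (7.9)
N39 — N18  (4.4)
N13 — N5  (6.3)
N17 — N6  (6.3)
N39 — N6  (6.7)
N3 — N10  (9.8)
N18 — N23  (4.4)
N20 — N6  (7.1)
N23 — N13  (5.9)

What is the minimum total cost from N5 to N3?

Running Dijkstra from N5:
N5: 0
N23: 0.9  (via N5)
N18: 5.3  (via N23)
N39: 5.8  (via N23)
N13: 6.3  (via N5)
N21: 8.4  (via N39)
N17: 8.6  (via N5)
N6: 8.9  (via N5)
N10: 9.8  (via N13)
N25: 11.4  (via N17)
N3: 14.9  (via N25)
Shortest route: N5 → N17 → N25 → N3 = 14.9.

14.9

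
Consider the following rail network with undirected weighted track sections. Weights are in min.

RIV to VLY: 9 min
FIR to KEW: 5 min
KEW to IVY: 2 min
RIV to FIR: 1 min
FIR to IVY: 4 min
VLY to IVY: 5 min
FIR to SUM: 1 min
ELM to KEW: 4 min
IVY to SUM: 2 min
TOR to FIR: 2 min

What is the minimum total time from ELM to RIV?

10 min

Enumerating some paths:
ELM → KEW → FIR → RIV: 4+5+1 = 10
ELM → KEW → IVY → VLY → RIV: 4+2+5+9 = 20
ELM → KEW → IVY → FIR → RIV: 4+2+4+1 = 11
The minimum is 10 min via ELM → KEW → FIR → RIV.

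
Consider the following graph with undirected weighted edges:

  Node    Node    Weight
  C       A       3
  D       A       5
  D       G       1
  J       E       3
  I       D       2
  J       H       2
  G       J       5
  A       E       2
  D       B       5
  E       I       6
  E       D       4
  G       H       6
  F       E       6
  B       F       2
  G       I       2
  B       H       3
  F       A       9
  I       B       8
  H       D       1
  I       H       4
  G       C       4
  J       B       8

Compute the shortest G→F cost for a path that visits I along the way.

Shortest G→I: G–I = 2
Shortest I→F: I–D–H–B–F = 8
Total via I: 2 + 8 = 10.

10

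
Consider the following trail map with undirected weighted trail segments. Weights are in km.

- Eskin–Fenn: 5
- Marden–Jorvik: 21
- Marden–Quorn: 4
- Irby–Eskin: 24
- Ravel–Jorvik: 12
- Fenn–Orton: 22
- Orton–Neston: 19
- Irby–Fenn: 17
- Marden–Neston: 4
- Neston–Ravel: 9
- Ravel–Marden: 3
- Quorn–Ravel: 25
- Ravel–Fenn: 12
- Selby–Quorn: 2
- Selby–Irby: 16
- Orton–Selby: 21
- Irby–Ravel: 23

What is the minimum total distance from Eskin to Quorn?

Settle nodes by increasing distance from Eskin:
Eskin: 0
Fenn: 5  (via Eskin)
Ravel: 17  (via Fenn)
Marden: 20  (via Ravel)
Irby: 22  (via Fenn)
Neston: 24  (via Marden)
Quorn: 24  (via Marden)
Shortest route: Eskin–Fenn–Ravel–Marden–Quorn = 24 km.

24 km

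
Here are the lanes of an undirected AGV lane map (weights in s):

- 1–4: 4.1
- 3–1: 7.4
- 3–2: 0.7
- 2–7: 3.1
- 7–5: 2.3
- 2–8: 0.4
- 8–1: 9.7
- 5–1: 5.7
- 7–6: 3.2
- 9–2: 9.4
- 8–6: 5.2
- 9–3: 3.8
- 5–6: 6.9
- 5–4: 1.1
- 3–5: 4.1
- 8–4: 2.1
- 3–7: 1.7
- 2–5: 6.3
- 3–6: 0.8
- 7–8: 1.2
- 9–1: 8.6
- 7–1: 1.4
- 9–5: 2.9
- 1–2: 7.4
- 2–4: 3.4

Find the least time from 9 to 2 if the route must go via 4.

Best 9 to 4: 9 → 5 → 4 costing 4
Shortest 4→2: 4 → 8 → 2 = 2.5
Total via 4: 4 + 2.5 = 6.5 s.

6.5 s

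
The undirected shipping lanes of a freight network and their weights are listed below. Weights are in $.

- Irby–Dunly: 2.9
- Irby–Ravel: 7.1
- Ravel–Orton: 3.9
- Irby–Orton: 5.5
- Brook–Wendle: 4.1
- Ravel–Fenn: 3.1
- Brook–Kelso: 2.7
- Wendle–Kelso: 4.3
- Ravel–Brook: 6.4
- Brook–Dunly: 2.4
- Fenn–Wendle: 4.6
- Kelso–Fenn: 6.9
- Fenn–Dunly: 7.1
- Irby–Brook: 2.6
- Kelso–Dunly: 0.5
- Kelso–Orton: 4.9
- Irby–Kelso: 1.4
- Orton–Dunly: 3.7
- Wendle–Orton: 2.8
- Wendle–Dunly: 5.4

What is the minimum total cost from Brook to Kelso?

Compare a few routes:
Brook - Dunly - Kelso: 2.4+0.5 = 2.9
Brook - Irby - Kelso: 2.6+1.4 = 4
Brook - Kelso: 2.7 = 2.7
The minimum is $2.7 via Brook - Kelso.

$2.7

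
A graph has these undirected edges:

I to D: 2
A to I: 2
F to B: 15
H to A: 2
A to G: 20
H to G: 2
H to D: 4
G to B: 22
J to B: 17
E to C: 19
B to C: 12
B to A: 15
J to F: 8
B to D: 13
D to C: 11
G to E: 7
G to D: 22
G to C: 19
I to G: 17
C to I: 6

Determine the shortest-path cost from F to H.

32

Candidate routes:
F → B → D → H: 15+13+4 = 32
F → B → D → I → A → H: 15+13+2+2+2 = 34
F → B → C → I → A → H: 15+12+6+2+2 = 37
The minimum is 32 via F → B → D → H.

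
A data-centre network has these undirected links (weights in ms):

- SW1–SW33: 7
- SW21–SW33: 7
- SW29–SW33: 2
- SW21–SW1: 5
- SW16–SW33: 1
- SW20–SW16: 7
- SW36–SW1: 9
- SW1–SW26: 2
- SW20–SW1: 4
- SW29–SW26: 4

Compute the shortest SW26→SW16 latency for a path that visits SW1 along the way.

Best SW26 to SW1: SW26 → SW1 costing 2
Best SW1 to SW16: SW1 → SW33 → SW16 costing 8
Total via SW1: 2 + 8 = 10 ms.

10 ms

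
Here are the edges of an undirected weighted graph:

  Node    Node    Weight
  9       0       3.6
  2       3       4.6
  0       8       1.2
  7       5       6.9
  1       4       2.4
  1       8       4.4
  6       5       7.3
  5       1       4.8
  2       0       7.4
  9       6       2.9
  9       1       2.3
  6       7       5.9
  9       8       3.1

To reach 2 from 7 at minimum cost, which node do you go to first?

6

Compare a few routes:
7 - 6 - 9 - 1 - 8 - 0 - 2: 5.9+2.9+2.3+4.4+1.2+7.4 = 24.1
7 - 5 - 1 - 8 - 0 - 2: 6.9+4.8+4.4+1.2+7.4 = 24.7
7 - 6 - 9 - 0 - 2: 5.9+2.9+3.6+7.4 = 19.8
7 - 6 - 9 - 8 - 0 - 2: 5.9+2.9+3.1+1.2+7.4 = 20.5
Cheapest is 7 - 6 - 9 - 0 - 2 at 19.8.
So from 7 the first move is to 6.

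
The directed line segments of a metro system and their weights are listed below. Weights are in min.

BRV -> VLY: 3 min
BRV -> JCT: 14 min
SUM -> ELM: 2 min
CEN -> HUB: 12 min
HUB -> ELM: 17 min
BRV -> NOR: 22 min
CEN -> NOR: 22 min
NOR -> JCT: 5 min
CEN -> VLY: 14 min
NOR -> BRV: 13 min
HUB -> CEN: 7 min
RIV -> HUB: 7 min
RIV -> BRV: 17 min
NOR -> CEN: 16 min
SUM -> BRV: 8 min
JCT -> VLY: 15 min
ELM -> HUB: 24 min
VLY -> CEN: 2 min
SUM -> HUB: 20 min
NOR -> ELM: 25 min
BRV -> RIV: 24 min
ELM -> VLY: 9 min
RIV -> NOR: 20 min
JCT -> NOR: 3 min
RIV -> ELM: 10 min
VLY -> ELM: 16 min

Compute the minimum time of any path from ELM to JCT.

38 min

Running Dijkstra from ELM:
ELM: 0
VLY: 9  (via ELM)
CEN: 11  (via VLY)
HUB: 23  (via CEN)
NOR: 33  (via CEN)
JCT: 38  (via NOR)
Shortest route: ELM–VLY–CEN–NOR–JCT = 38 min.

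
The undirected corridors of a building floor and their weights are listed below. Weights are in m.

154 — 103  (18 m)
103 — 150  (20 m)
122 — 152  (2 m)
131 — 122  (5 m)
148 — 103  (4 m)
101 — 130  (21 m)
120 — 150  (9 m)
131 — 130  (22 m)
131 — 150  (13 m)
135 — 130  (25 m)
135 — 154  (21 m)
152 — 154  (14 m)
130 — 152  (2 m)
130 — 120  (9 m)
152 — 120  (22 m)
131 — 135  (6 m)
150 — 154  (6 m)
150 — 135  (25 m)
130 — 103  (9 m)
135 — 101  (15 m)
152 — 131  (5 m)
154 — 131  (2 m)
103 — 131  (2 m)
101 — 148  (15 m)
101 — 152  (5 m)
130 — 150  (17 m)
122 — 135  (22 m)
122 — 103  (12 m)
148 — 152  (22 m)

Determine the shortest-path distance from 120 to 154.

Compare a few routes:
120–130–152–122–131–154: 9+2+2+5+2 = 20
120–130–152–131–154: 9+2+5+2 = 18
120–150–154: 9+6 = 15
Cheapest is 120–150–154 at 15 m.

15 m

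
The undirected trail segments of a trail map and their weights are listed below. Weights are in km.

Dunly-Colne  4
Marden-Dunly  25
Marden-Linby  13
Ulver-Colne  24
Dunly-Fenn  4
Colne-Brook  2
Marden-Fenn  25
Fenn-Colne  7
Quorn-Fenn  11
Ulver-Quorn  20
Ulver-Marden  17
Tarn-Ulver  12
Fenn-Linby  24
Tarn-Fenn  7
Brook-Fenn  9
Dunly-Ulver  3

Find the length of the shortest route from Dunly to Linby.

28 km

Settle nodes by increasing distance from Dunly:
Dunly: 0
Ulver: 3  (via Dunly)
Colne: 4  (via Dunly)
Fenn: 4  (via Dunly)
Brook: 6  (via Colne)
Tarn: 11  (via Fenn)
Quorn: 15  (via Fenn)
Marden: 20  (via Ulver)
Linby: 28  (via Fenn)
Shortest route: Dunly–Fenn–Linby = 28 km.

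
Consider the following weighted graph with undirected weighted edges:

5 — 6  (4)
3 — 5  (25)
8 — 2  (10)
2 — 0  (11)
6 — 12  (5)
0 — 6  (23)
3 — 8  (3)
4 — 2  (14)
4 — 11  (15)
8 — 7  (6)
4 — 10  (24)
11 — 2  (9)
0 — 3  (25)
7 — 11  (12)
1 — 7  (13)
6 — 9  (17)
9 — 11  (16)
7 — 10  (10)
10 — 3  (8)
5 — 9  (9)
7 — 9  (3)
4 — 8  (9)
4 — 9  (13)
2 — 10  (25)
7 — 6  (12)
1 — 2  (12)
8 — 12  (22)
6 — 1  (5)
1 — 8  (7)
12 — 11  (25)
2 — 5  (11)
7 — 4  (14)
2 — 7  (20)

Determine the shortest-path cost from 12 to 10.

27

Running Dijkstra from 12:
12: 0
6: 5  (via 12)
5: 9  (via 6)
1: 10  (via 6)
7: 17  (via 6)
8: 17  (via 1)
9: 18  (via 5)
2: 20  (via 5)
3: 20  (via 8)
11: 25  (via 12)
4: 26  (via 8)
10: 27  (via 7)
Shortest route: 12–6–7–10 = 27.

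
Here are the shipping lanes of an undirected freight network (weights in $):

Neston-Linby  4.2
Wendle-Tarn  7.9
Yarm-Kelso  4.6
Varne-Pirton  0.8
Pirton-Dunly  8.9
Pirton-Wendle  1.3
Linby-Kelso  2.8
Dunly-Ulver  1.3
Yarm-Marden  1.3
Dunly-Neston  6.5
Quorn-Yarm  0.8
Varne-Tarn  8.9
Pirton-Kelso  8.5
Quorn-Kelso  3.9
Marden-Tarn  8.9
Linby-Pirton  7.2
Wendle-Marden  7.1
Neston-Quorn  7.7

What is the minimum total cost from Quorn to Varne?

$11.3

Shortest distances from Quorn:
Quorn: 0
Yarm: 0.8  (via Quorn)
Marden: 2.1  (via Yarm)
Kelso: 3.9  (via Quorn)
Linby: 6.7  (via Kelso)
Neston: 7.7  (via Quorn)
Wendle: 9.2  (via Marden)
Pirton: 10.5  (via Wendle)
Tarn: 11  (via Marden)
Varne: 11.3  (via Pirton)
Shortest route: Quorn–Yarm–Marden–Wendle–Pirton–Varne = $11.3.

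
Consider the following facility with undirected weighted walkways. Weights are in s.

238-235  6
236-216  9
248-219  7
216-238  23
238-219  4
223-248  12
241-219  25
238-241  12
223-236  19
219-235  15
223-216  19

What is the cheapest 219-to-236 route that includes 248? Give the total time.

Best 219 to 248: 219–248 costing 7
Best 248 to 236: 248–223–236 costing 31
Total via 248: 7 + 31 = 38 s.

38 s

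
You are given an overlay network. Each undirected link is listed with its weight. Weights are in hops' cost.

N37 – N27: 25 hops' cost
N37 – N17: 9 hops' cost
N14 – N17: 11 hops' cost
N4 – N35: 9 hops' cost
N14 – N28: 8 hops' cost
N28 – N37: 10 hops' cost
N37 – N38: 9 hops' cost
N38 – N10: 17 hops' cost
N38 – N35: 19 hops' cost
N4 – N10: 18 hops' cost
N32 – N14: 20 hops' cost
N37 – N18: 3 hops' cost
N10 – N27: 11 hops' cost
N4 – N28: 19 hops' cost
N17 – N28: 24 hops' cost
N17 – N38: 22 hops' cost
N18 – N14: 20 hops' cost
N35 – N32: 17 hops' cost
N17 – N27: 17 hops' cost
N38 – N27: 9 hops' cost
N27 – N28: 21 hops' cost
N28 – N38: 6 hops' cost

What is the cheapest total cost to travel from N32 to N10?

44 hops' cost

Settle nodes by increasing distance from N32:
N32: 0
N35: 17  (via N32)
N14: 20  (via N32)
N4: 26  (via N35)
N28: 28  (via N14)
N17: 31  (via N14)
N38: 34  (via N28)
N37: 38  (via N28)
N18: 40  (via N14)
N27: 43  (via N38)
N10: 44  (via N4)
Shortest route: N32–N35–N4–N10 = 44 hops' cost.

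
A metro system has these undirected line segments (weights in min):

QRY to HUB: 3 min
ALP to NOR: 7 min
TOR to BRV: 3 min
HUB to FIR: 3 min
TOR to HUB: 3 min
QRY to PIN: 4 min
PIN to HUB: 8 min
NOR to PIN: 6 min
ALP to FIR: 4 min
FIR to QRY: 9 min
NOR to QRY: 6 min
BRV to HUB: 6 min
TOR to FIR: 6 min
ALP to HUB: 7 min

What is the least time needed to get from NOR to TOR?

12 min

Enumerating some paths:
NOR–PIN–QRY–HUB–TOR: 6+4+3+3 = 16
NOR–QRY–HUB–TOR: 6+3+3 = 12
NOR–ALP–FIR–TOR: 7+4+6 = 17
Cheapest is NOR–QRY–HUB–TOR at 12 min.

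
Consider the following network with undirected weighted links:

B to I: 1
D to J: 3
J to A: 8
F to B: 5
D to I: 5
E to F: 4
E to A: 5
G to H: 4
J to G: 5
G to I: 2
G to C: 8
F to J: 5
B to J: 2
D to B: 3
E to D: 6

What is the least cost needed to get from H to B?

Shortest distances from H:
H: 0
G: 4  (via H)
I: 6  (via G)
B: 7  (via I)
Shortest route: H–G–I–B = 7.

7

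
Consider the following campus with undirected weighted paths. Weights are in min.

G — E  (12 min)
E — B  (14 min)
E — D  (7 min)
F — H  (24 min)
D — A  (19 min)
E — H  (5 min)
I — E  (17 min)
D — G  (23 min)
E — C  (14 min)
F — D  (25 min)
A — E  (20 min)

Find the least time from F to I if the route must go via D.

49 min

Best F to D: F–D costing 25
Shortest D→I: D–E–I = 24
Total via D: 25 + 24 = 49 min.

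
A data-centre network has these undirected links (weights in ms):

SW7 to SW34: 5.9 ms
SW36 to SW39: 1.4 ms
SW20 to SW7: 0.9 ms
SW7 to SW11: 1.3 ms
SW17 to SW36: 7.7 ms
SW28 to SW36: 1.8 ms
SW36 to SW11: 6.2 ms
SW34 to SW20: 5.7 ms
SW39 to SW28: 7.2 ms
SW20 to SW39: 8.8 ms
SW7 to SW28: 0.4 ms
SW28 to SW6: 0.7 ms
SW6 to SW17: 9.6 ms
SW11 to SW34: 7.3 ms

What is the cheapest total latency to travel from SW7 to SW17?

9.9 ms

Compare a few routes:
SW7 → SW28 → SW36 → SW17: 0.4+1.8+7.7 = 9.9
SW7 → SW11 → SW36 → SW17: 1.3+6.2+7.7 = 15.2
SW7 → SW28 → SW39 → SW36 → SW17: 0.4+7.2+1.4+7.7 = 16.7
SW7 → SW28 → SW6 → SW17: 0.4+0.7+9.6 = 10.7
Cheapest is SW7 → SW28 → SW36 → SW17 at 9.9 ms.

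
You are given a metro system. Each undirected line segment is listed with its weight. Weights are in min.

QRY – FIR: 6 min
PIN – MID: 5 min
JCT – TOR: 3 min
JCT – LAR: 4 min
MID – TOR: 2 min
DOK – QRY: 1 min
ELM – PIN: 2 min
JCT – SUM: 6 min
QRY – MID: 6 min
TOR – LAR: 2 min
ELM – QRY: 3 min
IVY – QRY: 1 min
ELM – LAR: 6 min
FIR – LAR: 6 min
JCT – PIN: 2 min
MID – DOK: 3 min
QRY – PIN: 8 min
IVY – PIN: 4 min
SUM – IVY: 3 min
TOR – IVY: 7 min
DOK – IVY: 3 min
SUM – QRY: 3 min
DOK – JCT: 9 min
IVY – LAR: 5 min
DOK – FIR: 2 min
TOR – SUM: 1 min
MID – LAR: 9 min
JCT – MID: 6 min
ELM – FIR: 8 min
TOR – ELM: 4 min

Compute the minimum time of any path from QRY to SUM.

Shortest distances from QRY:
QRY: 0
IVY: 1  (via QRY)
DOK: 1  (via QRY)
FIR: 3  (via DOK)
ELM: 3  (via QRY)
SUM: 3  (via QRY)
Shortest route: QRY → SUM = 3 min.

3 min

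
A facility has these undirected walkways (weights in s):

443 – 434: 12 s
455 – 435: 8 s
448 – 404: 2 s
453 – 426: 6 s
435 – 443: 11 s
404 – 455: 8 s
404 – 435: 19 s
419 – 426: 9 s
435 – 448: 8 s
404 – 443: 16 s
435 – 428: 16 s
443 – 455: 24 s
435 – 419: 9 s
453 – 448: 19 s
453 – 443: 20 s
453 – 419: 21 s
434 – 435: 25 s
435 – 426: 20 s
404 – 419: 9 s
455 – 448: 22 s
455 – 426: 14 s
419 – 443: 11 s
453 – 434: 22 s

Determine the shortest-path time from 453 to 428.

40 s

Compare a few routes:
453 → 426 → 419 → 435 → 428: 6+9+9+16 = 40
453 → 426 → 435 → 428: 6+20+16 = 42
Cheapest is 453 → 426 → 419 → 435 → 428 at 40 s.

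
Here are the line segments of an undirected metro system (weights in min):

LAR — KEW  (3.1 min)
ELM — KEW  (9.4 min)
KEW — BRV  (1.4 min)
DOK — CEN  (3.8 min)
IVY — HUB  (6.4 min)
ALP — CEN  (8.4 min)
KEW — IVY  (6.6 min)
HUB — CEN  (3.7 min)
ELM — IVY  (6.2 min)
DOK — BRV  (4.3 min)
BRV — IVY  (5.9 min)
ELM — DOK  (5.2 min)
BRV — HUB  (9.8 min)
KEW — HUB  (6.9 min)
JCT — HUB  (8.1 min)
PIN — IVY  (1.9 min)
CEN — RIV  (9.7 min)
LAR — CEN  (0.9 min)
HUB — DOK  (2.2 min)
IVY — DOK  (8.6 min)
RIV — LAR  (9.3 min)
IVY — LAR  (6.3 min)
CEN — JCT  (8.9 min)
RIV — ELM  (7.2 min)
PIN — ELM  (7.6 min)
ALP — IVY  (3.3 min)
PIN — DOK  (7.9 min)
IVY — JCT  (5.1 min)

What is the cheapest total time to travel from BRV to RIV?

Candidate routes:
BRV → KEW → LAR → RIV: 1.4+3.1+9.3 = 13.8
BRV → KEW → LAR → CEN → RIV: 1.4+3.1+0.9+9.7 = 15.1
Cheapest is BRV → KEW → LAR → RIV at 13.8 min.

13.8 min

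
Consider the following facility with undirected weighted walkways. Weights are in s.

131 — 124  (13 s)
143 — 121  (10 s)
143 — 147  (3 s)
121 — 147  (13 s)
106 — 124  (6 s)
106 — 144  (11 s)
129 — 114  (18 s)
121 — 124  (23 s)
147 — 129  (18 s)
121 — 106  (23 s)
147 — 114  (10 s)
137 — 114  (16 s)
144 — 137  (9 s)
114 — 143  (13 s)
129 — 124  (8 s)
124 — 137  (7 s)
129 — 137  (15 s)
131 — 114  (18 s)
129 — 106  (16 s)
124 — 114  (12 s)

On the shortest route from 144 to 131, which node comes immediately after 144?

137

Candidate routes:
144–106–124–131: 11+6+13 = 30
144–137–124–131: 9+7+13 = 29
144–137–129–124–131: 9+15+8+13 = 45
144–137–114–131: 9+16+18 = 43
Cheapest is 144–137–124–131 at 29 s.
So from 144 the first move is to 137.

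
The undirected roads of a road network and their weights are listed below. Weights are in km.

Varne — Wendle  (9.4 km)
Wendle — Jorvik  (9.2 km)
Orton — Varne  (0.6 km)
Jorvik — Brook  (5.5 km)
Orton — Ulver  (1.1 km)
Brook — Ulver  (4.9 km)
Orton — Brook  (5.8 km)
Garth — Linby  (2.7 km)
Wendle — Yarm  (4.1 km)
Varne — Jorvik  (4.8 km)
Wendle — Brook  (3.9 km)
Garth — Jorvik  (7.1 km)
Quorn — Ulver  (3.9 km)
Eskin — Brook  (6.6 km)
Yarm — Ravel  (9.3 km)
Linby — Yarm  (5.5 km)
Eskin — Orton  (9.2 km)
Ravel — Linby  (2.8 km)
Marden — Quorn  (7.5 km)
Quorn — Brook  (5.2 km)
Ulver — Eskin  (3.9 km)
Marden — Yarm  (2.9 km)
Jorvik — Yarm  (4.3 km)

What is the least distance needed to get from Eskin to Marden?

15.3 km

Compare a few routes:
Eskin → Brook → Wendle → Yarm → Marden: 6.6+3.9+4.1+2.9 = 17.5
Eskin → Ulver → Quorn → Marden: 3.9+3.9+7.5 = 15.3
Eskin → Ulver → Orton → Varne → Jorvik → Yarm → Marden: 3.9+1.1+0.6+4.8+4.3+2.9 = 17.6
Cheapest is Eskin → Ulver → Quorn → Marden at 15.3 km.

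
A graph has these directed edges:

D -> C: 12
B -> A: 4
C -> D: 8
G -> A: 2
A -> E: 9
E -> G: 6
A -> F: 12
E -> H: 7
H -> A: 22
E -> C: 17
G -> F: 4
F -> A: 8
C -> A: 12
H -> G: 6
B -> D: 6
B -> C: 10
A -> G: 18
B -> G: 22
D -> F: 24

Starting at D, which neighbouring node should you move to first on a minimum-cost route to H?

C

Enumerating some paths:
D–C–A–E–H: 12+12+9+7 = 40
D–F–A–E–H: 24+8+9+7 = 48
The minimum is 40 via D–C–A–E–H.
So from D the first move is to C.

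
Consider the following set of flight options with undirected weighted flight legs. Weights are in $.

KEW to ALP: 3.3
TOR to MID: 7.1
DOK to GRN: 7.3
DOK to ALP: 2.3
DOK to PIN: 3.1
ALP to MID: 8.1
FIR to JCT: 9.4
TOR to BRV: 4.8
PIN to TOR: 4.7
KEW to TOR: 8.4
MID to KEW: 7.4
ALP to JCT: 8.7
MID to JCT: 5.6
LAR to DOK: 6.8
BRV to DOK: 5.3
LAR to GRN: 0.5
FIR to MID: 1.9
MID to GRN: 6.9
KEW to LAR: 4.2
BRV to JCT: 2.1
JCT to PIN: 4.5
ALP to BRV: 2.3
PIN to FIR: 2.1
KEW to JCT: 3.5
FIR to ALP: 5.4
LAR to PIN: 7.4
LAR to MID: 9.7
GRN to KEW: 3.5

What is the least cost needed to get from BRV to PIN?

Running Dijkstra from BRV:
BRV: 0
JCT: 2.1  (via BRV)
ALP: 2.3  (via BRV)
DOK: 4.6  (via ALP)
TOR: 4.8  (via BRV)
KEW: 5.6  (via JCT)
PIN: 6.6  (via JCT)
Shortest route: BRV–JCT–PIN = $6.6.

$6.6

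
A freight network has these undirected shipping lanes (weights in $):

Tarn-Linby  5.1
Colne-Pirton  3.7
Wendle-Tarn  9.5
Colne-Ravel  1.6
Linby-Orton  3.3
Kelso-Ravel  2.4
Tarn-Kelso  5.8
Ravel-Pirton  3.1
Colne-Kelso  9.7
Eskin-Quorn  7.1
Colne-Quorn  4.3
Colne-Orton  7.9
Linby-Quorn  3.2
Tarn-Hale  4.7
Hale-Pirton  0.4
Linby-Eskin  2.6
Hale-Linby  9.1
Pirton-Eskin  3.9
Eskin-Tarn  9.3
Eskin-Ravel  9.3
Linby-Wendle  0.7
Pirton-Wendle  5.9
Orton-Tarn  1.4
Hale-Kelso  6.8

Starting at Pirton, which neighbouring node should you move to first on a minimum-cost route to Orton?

Compare a few routes:
Pirton–Hale–Tarn–Orton: 0.4+4.7+1.4 = 6.5
Pirton–Wendle–Linby–Orton: 5.9+0.7+3.3 = 9.9
Pirton–Eskin–Linby–Orton: 3.9+2.6+3.3 = 9.8
Cheapest is Pirton–Hale–Tarn–Orton at $6.5.
So from Pirton the first move is to Hale.

Hale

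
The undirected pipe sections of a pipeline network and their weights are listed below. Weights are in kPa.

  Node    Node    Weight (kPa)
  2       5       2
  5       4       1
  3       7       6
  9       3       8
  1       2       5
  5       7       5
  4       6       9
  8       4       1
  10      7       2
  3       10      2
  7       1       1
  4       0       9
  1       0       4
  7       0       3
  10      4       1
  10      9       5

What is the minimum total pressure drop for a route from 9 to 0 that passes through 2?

18 kPa

Best 9 to 2: 9–10–4–5–2 costing 9
Best 2 to 0: 2–1–0 costing 9
Total via 2: 9 + 9 = 18 kPa.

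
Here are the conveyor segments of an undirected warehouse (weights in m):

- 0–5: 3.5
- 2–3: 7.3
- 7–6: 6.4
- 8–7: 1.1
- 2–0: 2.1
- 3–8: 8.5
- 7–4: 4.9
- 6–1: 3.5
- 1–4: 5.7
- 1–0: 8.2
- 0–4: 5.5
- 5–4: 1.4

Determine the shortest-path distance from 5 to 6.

Shortest distances from 5:
5: 0
4: 1.4  (via 5)
0: 3.5  (via 5)
2: 5.6  (via 0)
7: 6.3  (via 4)
1: 7.1  (via 4)
8: 7.4  (via 7)
6: 10.6  (via 1)
Shortest route: 5 → 4 → 1 → 6 = 10.6 m.

10.6 m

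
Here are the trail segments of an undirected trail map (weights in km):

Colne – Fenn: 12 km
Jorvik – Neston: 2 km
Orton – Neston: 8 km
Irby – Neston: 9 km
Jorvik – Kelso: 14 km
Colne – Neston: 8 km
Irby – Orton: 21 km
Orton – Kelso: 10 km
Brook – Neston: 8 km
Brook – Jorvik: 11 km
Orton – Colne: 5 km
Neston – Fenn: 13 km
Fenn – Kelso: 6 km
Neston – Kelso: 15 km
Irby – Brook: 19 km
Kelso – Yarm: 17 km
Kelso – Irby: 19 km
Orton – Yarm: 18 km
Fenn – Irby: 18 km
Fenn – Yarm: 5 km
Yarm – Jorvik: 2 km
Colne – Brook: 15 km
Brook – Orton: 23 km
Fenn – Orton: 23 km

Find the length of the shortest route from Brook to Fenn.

17 km

Candidate routes:
Brook → Neston → Fenn: 8+13 = 21
Brook → Neston → Jorvik → Yarm → Fenn: 8+2+2+5 = 17
Brook → Jorvik → Yarm → Fenn: 11+2+5 = 18
Cheapest is Brook → Neston → Jorvik → Yarm → Fenn at 17 km.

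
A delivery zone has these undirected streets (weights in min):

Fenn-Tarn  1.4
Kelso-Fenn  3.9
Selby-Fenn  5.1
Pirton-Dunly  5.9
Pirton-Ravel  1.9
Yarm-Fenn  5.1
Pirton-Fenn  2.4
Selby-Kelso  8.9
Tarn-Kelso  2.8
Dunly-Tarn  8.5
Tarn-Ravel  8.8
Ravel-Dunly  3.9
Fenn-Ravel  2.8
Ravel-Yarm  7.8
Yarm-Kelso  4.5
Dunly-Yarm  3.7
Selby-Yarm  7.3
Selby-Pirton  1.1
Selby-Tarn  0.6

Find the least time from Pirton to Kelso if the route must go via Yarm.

Best Pirton to Yarm: Pirton → Fenn → Yarm costing 7.5
Best Yarm to Kelso: Yarm → Kelso costing 4.5
Total via Yarm: 7.5 + 4.5 = 12 min.

12 min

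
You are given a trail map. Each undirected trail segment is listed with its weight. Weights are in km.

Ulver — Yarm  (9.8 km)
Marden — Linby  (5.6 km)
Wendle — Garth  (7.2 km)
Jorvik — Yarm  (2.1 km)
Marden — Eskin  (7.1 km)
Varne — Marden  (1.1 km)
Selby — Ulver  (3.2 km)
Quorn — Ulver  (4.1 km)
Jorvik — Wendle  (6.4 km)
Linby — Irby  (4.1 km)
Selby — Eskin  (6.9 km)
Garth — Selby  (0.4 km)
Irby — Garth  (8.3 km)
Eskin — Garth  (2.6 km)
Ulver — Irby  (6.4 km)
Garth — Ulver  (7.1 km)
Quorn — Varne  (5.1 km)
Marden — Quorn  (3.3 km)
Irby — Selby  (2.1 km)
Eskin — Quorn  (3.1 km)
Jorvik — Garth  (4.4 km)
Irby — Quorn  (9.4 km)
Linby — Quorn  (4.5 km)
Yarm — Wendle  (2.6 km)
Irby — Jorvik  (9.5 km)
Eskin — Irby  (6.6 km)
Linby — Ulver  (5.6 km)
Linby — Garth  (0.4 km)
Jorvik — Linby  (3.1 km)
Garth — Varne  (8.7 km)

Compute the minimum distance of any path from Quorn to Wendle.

Candidate routes:
Quorn → Linby → Jorvik → Yarm → Wendle: 4.5+3.1+2.1+2.6 = 12.3
Quorn → Linby → Garth → Wendle: 4.5+0.4+7.2 = 12.1
Cheapest is Quorn → Linby → Garth → Wendle at 12.1 km.

12.1 km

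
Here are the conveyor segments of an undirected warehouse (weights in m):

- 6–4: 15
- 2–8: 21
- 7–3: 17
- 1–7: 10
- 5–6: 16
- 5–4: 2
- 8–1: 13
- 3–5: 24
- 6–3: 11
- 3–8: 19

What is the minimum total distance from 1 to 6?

Enumerating some paths:
1 - 7 - 3 - 6: 10+17+11 = 38
1 - 8 - 3 - 6: 13+19+11 = 43
The minimum is 38 m via 1 - 7 - 3 - 6.

38 m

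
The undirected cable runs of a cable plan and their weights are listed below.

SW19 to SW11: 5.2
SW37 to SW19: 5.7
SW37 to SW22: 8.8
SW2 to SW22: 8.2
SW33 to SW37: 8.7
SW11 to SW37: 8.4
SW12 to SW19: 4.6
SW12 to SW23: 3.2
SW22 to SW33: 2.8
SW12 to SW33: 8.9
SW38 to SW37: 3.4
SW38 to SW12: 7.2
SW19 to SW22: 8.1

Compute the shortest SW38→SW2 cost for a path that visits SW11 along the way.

Shortest SW38→SW11: SW38 → SW37 → SW11 = 11.8
Shortest SW11→SW2: SW11 → SW19 → SW22 → SW2 = 21.5
Total via SW11: 11.8 + 21.5 = 33.3.

33.3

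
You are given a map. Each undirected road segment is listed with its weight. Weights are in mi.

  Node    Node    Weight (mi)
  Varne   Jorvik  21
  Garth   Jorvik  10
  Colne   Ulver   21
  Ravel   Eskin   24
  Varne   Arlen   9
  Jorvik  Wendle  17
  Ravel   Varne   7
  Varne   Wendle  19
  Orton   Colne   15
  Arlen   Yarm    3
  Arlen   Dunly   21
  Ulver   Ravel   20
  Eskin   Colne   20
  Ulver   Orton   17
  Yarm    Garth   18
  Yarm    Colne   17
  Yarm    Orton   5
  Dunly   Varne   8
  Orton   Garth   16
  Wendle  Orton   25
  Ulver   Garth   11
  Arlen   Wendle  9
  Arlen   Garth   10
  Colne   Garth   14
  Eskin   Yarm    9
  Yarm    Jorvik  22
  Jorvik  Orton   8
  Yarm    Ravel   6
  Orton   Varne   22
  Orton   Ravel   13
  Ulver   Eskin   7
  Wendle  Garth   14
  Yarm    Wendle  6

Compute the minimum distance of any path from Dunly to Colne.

Candidate routes:
Dunly → Varne → Ravel → Yarm → Colne: 8+7+6+17 = 38
Dunly → Varne → Arlen → Yarm → Orton → Colne: 8+9+3+5+15 = 40
Dunly → Arlen → Yarm → Colne: 21+3+17 = 41
Dunly → Varne → Arlen → Yarm → Colne: 8+9+3+17 = 37
Cheapest is Dunly → Varne → Arlen → Yarm → Colne at 37 mi.

37 mi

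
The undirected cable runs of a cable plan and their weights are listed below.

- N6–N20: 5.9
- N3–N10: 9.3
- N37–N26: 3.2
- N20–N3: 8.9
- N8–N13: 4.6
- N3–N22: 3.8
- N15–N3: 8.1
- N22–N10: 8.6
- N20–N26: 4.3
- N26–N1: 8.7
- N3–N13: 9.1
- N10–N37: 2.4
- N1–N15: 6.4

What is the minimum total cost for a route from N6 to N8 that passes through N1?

Best N6 to N1: N6–N20–N26–N1 costing 18.9
Shortest N1→N8: N1–N15–N3–N13–N8 = 28.2
Total via N1: 18.9 + 28.2 = 47.1.

47.1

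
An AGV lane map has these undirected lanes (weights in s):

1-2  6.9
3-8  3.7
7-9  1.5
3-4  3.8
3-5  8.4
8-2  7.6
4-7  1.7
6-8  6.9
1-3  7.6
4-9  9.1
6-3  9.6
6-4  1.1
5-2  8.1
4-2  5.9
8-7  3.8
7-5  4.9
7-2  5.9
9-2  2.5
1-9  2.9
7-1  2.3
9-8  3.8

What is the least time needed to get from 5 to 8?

Compare a few routes:
5 - 7 - 9 - 8: 4.9+1.5+3.8 = 10.2
5 - 3 - 8: 8.4+3.7 = 12.1
5 - 7 - 8: 4.9+3.8 = 8.7
The minimum is 8.7 s via 5 - 7 - 8.

8.7 s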